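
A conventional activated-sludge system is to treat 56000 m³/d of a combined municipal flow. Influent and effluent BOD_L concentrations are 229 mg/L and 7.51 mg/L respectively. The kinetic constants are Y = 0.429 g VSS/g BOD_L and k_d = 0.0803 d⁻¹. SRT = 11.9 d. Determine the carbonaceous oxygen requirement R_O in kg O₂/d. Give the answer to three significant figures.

Observed yield with endogenous decay: Y_obs = Y / (1 + k_d·θ_c) = 0.429 / (1 + 0.0803 × 11.9) = 0.429 / 1.956 = 0.2194 g VSS/g BOD_L.
Mass of BOD_L removed per day: Q(S₀ − S) = 56000 × 221.5 g/m³ = 12403 kg/d.
Net sludge production P_X = 0.2194 × 12403 = 2721 kg VSS/d.
R_O = Q·(S₀ − S) − 1.42·P_X = 12403 − 1.42 × 2721 = 8540 kg O₂/d.

R_O ≈ 8540 kg O₂/d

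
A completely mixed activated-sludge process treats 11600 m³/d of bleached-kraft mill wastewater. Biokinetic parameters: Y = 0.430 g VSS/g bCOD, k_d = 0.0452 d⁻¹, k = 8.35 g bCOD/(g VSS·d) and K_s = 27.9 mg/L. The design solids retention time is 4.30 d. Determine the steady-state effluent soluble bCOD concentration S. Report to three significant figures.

From the Monod/SRT balance for a CMAS, S = K_s·(1+k_d θ_c)/[θ_c·(Y k − k_d) − 1] = 27.9 × (1 + 0.0452 × 4.30) / [4.30 × (0.430 × 8.35 − 0.0452) − 1] = 33.32 / 14.24 = 2.339 mg/L.

S ≈ 2.34 mg/L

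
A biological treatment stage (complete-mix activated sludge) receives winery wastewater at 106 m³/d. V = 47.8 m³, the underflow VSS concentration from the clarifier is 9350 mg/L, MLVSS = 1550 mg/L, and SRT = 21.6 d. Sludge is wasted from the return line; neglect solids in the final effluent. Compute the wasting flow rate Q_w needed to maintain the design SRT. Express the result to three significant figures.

Q_w ≈ 0.367 m³/d

Q_w = (V·X)/(θ_c X_r) = 47.80 × 1550 / (21.6 × 9350) = 0.3669 m³/d.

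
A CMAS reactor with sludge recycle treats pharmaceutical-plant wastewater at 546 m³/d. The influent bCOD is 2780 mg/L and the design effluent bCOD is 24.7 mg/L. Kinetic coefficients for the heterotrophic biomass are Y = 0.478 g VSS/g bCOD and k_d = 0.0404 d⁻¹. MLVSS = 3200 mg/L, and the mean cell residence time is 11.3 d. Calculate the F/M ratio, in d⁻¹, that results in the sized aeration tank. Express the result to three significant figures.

Rearranging the biomass balance for a CMAS with decay, V = Y·Q·ΔS·θ_c / [X·(1+k_d θ_c)] = 0.478 × 546 × (2780 − 24.7) × 11.3 / [3200 × (1 + 0.0404 × 11.3)] = 8.13×10^6 / 4661 = 1743 m³.
F/M = applied load / biomass = Q·S₀/(V·X) = 546 × 2780 / (1743 × 3200) = 0.2721 d⁻¹.

F/M ≈ 0.272 d⁻¹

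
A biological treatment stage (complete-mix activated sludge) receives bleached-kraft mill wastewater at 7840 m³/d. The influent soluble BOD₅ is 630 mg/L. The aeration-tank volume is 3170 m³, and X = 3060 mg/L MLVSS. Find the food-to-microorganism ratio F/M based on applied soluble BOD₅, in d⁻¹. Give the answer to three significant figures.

F/M = Q·S₀ / (V·X) = 7840 × 630 / (3170 × 3060) = 0.5092 g soluble BOD₅·(g VSS·d)⁻¹.

F/M ≈ 0.509 d⁻¹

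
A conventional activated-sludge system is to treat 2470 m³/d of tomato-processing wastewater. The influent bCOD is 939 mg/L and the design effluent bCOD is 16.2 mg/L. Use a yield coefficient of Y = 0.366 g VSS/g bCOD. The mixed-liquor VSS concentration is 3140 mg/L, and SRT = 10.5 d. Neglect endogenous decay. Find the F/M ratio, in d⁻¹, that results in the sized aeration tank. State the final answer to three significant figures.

F/M ≈ 0.265 d⁻¹

V·X = Y·Q·ΔS·θ_c gives V = 0.366 × 2470 × (939 − 16.2) × 10.5 / 3140 = 2790 m³.
F/M = Q·S₀ / (V·X) = 2470 × 939 / (2790 × 3140) = 0.2648 g bCOD·(g VSS·d)⁻¹.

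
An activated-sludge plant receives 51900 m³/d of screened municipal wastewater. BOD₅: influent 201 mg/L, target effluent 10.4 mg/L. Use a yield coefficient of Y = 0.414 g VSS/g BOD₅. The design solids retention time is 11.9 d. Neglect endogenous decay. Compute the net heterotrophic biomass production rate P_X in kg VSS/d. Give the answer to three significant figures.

P_X ≈ 4100 kg VSS/d

No decay correction is needed, so Y_obs = Y = 0.414.
Substrate removed = Q·(S₀ − S) = 51900 m³/d × (201 − 10.4) g/m³ = 9.89×10^6 g/d = 9892 kg/d.
P_X = Y_obs · Q(S₀ − S) = 0.4140 × 9892 = 4095 kg VSS/d.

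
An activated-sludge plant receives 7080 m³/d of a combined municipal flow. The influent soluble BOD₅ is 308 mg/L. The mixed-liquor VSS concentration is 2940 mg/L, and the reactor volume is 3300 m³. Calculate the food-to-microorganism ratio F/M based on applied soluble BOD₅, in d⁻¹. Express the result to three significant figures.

F/M ≈ 0.225 d⁻¹

F/M = applied load / biomass = Q·S₀/(V·X) = 7080 × 308 / (3300 × 2940) = 0.2248 d⁻¹.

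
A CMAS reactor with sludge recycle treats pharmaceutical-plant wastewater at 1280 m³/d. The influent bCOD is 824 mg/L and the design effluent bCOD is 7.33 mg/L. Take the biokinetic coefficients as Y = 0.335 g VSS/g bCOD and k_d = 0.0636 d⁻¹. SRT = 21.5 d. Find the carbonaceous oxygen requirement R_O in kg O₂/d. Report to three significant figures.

R_O ≈ 835 kg O₂/d

Correct the yield for decay: Y_obs = Y/(1 + k_d θ_c) = 0.335 / (1 + 0.0636 × 21.5) = 0.335 / 2.367 = 0.1415.
Substrate removed = Q·(S₀ − S) = 1280 m³/d × (824 − 7.33) g/m³ = 1.05×10^6 g/d = 1045 kg/d.
Net sludge production P_X = 0.1415 × 1045 = 147.9 kg VSS/d.
R_O = Q·ΔS − 1.42 P_X = 1045 − 210.0 = 835.3 kg O₂/d.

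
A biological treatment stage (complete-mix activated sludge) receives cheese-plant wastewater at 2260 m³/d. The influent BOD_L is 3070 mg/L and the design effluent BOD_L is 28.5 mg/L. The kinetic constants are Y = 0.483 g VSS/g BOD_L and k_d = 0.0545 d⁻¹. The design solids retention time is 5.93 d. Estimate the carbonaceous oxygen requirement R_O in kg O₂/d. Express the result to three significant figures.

R_O ≈ 3310 kg O₂/d

Y_obs = Y / (1 + k_d θ_c) = 0.483 / (1 + 0.0545 × 5.93) = 0.483 / 1.323 = 0.3650.
Q·(S₀ − S) = 2260 × (3070 − 28.5) × 10⁻³ = 6874 kg/d removed.
P_X = Y_obs·Q·(S₀ − S) = 0.3650 × 6874 = 2509 kg VSS/d.
R_O = Q·(S₀ − S) − 1.42·P_X = 6874 − 1.42 × 2509 = 3311 kg O₂/d.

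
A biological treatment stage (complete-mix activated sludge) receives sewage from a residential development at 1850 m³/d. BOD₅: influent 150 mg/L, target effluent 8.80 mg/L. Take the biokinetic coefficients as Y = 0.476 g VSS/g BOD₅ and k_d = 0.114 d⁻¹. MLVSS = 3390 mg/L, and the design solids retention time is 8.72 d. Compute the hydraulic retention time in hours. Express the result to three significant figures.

From the SRT design equation V = Y Q (S₀−S) θ_c / [X (1 + k_d θ_c)] = 0.476 × 1850 × (150 − 8.80) × 8.72 / [3390 × (1 + 0.114 × 8.72)] = 1.08×10^6 / 6760 = 160.4 m³.
τ = V/Q = 160.4/1850 = 0.08670 d, or 2.081 h.

τ ≈ 2.08 h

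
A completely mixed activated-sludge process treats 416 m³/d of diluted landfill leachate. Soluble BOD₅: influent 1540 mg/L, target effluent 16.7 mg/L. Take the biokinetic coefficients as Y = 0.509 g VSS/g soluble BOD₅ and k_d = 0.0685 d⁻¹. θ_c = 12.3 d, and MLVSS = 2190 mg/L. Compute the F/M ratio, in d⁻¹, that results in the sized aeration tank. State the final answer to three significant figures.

Steady-state biomass mass balance: V·X·(1 + k_d·θ_c) = Y·Q·(S₀ − S)·θ_c, so V = 0.509 × 416 × (1540 − 16.7) × 12.3 / [2190 × (1 + 0.0685 × 12.3)] = 3.97×10^6 / 4035 = 983.2 m³.
Food-to-microorganism ratio F/M = Q S₀ / (V X) = 416 × 1540 / (983.2 × 2190) = 0.2975 d⁻¹.

F/M ≈ 0.298 d⁻¹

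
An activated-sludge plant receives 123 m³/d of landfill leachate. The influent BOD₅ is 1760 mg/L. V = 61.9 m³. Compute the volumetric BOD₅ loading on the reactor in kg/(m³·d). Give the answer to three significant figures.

L_v ≈ 3.50 kg BOD₅/(m³·d)

Applied BOD₅ load per unit volume = Q·S₀/V = (123 × 1760/1000)/61.90 = 3.497 kg BOD₅·m⁻³·d⁻¹.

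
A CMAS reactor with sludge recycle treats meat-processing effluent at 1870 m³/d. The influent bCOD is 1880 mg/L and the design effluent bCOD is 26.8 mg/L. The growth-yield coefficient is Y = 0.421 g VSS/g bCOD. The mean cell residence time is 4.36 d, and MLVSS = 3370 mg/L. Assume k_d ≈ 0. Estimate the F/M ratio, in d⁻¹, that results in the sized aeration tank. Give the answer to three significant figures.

Biomass mass balance (decay neglected): V·X = Y·Q·(S₀ − S)·θ_c, so V = 0.421 × 1870 × (1880 − 26.8) × 4.36 / 3370 = 1888 m³.
Food-to-microorganism ratio F/M = Q S₀ / (V X) = 1870 × 1880 / (1888 × 3370) = 0.5527 d⁻¹.

F/M ≈ 0.553 d⁻¹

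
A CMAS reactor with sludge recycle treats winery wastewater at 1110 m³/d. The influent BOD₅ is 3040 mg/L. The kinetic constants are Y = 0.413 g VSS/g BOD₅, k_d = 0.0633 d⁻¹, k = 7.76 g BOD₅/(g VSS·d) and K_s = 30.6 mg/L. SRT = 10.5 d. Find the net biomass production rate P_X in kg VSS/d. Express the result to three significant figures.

For a completely mixed reactor with recycle the Lawrence–McCarty relation gives S = K_s·(1 + k_d·θ_c) / [θ_c·(Y·k − k_d) − 1] = 30.6 × (1 + 0.0633 × 10.5) / [10.5 × (0.413 × 7.76 − 0.0633) − 1] = 50.94 / 31.99 = 1.592 mg/L.
The observed yield is Y_obs = Y/(1 + k_d·θ_c) = 0.413 / (1 + 0.0633 × 10.5) = 0.413 / 1.665 = 0.2481 g VSS per g BOD₅ removed.
ΔS = 3040 − 1.59 = 3038 mg/L, so the substrate removal rate is 1110 × 3038/1000 = 3373 kg BOD₅/d.
Biomass produced: P_X = Y_obs·Q·ΔS = 0.2481 × 3373 ≈ 836.8 kg VSS/d.

P_X ≈ 837 kg VSS/d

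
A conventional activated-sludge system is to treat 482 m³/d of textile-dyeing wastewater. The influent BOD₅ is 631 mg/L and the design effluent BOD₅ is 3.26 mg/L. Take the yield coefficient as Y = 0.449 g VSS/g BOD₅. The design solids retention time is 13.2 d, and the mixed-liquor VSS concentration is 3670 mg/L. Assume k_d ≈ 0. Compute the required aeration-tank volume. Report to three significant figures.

V ≈ 489 m³

With k_d = 0 the design equation reduces to V = Y Q (S₀−S) θ_c / X = 0.449 × 482 × (631 − 3.26) × 13.2 / 3670 = 488.6 m³.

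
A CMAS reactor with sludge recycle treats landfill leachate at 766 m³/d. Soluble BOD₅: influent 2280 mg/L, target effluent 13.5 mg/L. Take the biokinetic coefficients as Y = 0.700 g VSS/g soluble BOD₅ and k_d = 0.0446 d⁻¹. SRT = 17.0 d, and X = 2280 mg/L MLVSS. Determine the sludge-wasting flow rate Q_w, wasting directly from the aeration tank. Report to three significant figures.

From the SRT design equation V = Y Q (S₀−S) θ_c / [X (1 + k_d θ_c)] = 0.700 × 766 × (2280 − 13.5) × 17.0 / [2280 × (1 + 0.0446 × 17.0)] = 2.07×10^7 / 4009 = 5154 m³.
For wasting at MLVSS concentration, Q_w = V/θ_c = 5154/17.0 = 303.2 m³/d.

Q_w ≈ 303 m³/d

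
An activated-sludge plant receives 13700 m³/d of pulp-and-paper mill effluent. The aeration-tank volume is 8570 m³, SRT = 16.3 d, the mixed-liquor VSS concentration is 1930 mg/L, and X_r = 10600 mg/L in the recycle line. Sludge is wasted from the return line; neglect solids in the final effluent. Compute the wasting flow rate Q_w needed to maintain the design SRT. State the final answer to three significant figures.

Q_w = (V·X)/(θ_c X_r) = 8570 × 1930 / (16.3 × 10600) = 95.73 m³/d.

Q_w ≈ 95.7 m³/d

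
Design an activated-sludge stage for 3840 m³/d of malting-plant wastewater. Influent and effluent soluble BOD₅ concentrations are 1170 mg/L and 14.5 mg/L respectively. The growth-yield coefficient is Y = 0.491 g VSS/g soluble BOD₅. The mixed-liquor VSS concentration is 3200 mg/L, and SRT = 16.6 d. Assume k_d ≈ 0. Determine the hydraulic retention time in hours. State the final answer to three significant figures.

τ ≈ 70.6 h

With k_d = 0 the design equation reduces to V = Y Q (S₀−S) θ_c / X = 0.491 × 3840 × (1170 − 14.5) × 16.6 / 3200 = 11302 m³.
Hydraulic retention time τ = V/Q = 11302 / 3840 = 2.943 d = 70.64 h.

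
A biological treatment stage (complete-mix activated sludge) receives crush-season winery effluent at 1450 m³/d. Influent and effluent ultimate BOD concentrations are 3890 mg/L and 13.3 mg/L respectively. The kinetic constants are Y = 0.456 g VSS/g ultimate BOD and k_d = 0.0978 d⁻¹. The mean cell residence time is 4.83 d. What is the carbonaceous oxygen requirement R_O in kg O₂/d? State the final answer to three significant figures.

Y_obs = Y / (1 + k_d θ_c) = 0.456 / (1 + 0.0978 × 4.83) = 0.456 / 1.472 = 0.3097.
Q·(S₀ − S) = 1450 × (3890 − 13.3) × 10⁻³ = 5621 kg/d removed.
Net sludge production P_X = 0.3097 × 5621 = 1741 kg VSS/d.
Carbonaceous O₂ demand = substrate oxidised − cell-mass equivalent = 5621 − 1.42 × 1741 = 3149 kg O₂/d.

R_O ≈ 3150 kg O₂/d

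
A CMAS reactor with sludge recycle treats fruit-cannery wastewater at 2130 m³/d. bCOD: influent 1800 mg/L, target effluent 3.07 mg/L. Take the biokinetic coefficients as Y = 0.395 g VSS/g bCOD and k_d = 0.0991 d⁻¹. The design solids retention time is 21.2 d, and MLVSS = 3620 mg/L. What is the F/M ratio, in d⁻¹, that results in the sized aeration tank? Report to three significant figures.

From the SRT design equation V = Y Q (S₀−S) θ_c / [X (1 + k_d θ_c)] = 0.395 × 2130 × (1800 − 3.07) × 21.2 / [3620 × (1 + 0.0991 × 21.2)] = 3.21×10^7 / 11225 = 2855 m³.
F/M = Q·S₀ / (V·X) = 2130 × 1800 / (2855 × 3620) = 0.3709 g bCOD·(g VSS·d)⁻¹.

F/M ≈ 0.371 d⁻¹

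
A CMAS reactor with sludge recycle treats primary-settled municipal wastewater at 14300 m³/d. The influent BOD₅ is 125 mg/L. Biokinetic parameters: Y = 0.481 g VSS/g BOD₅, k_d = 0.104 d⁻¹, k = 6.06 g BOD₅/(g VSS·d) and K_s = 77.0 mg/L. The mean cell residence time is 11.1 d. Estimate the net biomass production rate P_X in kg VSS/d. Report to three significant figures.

For a completely mixed reactor with recycle the Lawrence–McCarty relation gives S = K_s·(1 + k_d·θ_c) / [θ_c·(Y·k − k_d) − 1] = 77.0 × (1 + 0.104 × 11.1) / [11.1 × (0.481 × 6.06 − 0.104) − 1] = 165.9 / 30.20 = 5.493 mg/L.
Correct the yield for decay: Y_obs = Y/(1 + k_d θ_c) = 0.481 / (1 + 0.104 × 11.1) = 0.481 / 2.154 = 0.2233.
Q·(S₀ − S) = 14300 × (125 − 5.49) × 10⁻³ = 1709 kg/d removed.
Biomass produced: P_X = Y_obs·Q·ΔS = 0.2233 × 1709 ≈ 381.6 kg VSS/d.

P_X ≈ 382 kg VSS/d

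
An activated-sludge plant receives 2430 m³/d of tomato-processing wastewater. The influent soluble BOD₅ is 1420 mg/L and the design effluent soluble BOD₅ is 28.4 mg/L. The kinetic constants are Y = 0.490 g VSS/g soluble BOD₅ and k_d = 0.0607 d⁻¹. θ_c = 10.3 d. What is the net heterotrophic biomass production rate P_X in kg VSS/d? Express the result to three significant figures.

Correct the yield for decay: Y_obs = Y/(1 + k_d θ_c) = 0.490 / (1 + 0.0607 × 10.3) = 0.490 / 1.625 = 0.3015.
Q·(S₀ − S) = 2430 × (1420 − 28.4) × 10⁻³ = 3382 kg/d removed.
Net biomass production P_X = Y_obs × Q·(S₀ − S) = 0.3015 × 3382 = 1020 kg VSS/d.

P_X ≈ 1020 kg VSS/d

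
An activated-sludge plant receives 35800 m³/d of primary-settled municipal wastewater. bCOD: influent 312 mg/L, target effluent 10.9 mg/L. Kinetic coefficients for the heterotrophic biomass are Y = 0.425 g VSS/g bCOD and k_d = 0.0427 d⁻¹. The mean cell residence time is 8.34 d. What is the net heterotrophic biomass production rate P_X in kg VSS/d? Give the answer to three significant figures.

Observed yield with endogenous decay: Y_obs = Y / (1 + k_d·θ_c) = 0.425 / (1 + 0.0427 × 8.34) = 0.425 / 1.356 = 0.3134 g VSS/g bCOD.
ΔS = 312 − 10.9 = 301.1 mg/L, so the substrate removal rate is 35800 × 301.1/1000 = 10779 kg bCOD/d.
P_X = Y_obs · Q(S₀ − S) = 0.3134 × 10779 = 3378 kg VSS/d.

P_X ≈ 3380 kg VSS/d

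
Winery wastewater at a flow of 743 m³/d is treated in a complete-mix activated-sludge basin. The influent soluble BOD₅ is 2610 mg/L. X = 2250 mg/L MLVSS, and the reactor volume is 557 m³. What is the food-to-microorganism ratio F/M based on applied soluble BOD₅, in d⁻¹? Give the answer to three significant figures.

F/M ≈ 1.55 d⁻¹

F/M = Q·S₀ / (V·X) = 743 × 2610 / (557.0 × 2250) = 1.547 g soluble BOD₅·(g VSS·d)⁻¹.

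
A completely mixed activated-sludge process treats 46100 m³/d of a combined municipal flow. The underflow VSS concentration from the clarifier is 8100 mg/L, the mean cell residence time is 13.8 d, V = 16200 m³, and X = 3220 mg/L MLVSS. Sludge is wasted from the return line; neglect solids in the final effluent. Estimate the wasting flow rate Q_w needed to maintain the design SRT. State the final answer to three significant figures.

Q_w ≈ 467 m³/d

Wasting from the return line (neglecting effluent solids): Q_w = V·X / (θ_c·X_r) = 16200 × 3220 / (13.8 × 8100) = 466.7 m³/d.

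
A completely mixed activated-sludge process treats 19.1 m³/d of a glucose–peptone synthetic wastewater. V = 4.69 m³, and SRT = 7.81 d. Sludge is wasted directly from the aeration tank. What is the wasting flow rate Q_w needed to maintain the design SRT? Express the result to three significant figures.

Q_w ≈ 0.601 m³/d

For wasting at MLVSS concentration, Q_w = V/θ_c = 4.690/7.81 = 0.6005 m³/d.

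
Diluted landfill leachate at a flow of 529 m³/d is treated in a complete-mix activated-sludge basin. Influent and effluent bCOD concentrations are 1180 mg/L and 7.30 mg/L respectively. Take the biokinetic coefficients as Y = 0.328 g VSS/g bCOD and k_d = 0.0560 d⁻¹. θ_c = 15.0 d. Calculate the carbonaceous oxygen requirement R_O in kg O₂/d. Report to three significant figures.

R_O ≈ 463 kg O₂/d

Y_obs = Y / (1 + k_d θ_c) = 0.328 / (1 + 0.0560 × 15.0) = 0.328 / 1.840 = 0.1783.
Mass of bCOD removed per day: Q(S₀ − S) = 529 × 1173 g/m³ = 620.4 kg/d.
P_X = Y_obs·Q·(S₀ − S) = 0.1783 × 620.4 = 110.6 kg VSS/d.
R_O = Q·(S₀ − S) − 1.42·P_X = 620.4 − 1.42 × 110.6 = 463.3 kg O₂/d.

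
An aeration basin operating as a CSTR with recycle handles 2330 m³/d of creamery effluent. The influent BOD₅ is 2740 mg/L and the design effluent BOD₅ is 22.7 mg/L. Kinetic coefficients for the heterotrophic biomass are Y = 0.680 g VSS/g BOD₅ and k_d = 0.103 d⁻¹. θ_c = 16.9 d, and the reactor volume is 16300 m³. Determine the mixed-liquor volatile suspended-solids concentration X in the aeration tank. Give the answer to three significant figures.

X = Y·Q·ΔS·θ_c / [V·(1 + k_d θ_c)] = 0.680 × 2330 × (2740 − 22.7) × 16.9 / [16300 × (1 + 0.103 × 16.9)] = 1629 mg/L.

X ≈ 1630 mg/L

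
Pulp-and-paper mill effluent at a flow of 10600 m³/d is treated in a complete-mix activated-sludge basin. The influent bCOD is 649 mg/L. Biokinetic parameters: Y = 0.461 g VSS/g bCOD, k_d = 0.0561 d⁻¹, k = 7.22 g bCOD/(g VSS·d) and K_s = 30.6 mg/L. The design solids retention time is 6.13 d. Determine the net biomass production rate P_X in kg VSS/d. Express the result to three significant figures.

From the Monod/SRT balance for a CMAS, S = K_s·(1+k_d θ_c)/[θ_c·(Y k − k_d) − 1] = 30.6 × (1 + 0.0561 × 6.13) / [6.13 × (0.461 × 7.22 − 0.0561) − 1] = 41.12 / 19.06 = 2.158 mg/L.
Correct the yield for decay: Y_obs = Y/(1 + k_d θ_c) = 0.461 / (1 + 0.0561 × 6.13) = 0.461 / 1.344 = 0.3430.
Q·(S₀ − S) = 10600 × (649 − 2.16) × 10⁻³ = 6857 kg/d removed.
Net biomass production P_X = Y_obs × Q·(S₀ − S) = 0.3430 × 6857 = 2352 kg VSS/d.

P_X ≈ 2350 kg VSS/d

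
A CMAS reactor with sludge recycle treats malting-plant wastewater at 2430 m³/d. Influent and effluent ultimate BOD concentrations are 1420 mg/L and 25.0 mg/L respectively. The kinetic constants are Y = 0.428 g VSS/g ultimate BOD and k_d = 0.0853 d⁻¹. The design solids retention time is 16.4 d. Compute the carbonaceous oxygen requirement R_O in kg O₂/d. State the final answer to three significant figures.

Correct the yield for decay: Y_obs = Y/(1 + k_d θ_c) = 0.428 / (1 + 0.0853 × 16.4) = 0.428 / 2.399 = 0.1784.
ΔS = 1420 − 25.0 = 1395 mg/L, so the substrate removal rate is 2430 × 1395/1000 = 3390 kg ultimate BOD/d.
Biomass synthesised: P_X = Y_obs × 3390 = 604.8 kg VSS/d.
R_O = Q·ΔS − 1.42 P_X = 3390 − 858.8 = 2531 kg O₂/d.

R_O ≈ 2530 kg O₂/d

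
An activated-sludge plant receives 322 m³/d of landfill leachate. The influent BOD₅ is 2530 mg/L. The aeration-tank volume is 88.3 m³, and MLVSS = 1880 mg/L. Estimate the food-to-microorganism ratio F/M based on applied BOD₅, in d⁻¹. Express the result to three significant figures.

F/M = Q·S₀ / (V·X) = 322 × 2530 / (88.30 × 1880) = 4.907 g BOD₅·(g VSS·d)⁻¹.

F/M ≈ 4.91 d⁻¹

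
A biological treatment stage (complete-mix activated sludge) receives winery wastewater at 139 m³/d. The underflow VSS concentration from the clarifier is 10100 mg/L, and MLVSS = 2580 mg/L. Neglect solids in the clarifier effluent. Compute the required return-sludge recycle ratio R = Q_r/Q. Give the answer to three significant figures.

R = Q_r/Q = X/(X_r − X) = 2580 / (10100 − 2580) = 0.3431.

R ≈ 0.343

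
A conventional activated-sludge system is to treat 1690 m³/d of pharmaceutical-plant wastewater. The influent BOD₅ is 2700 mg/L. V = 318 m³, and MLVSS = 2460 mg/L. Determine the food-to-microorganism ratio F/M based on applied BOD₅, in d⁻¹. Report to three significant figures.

Food-to-microorganism ratio F/M = Q S₀ / (V X) = 1690 × 2700 / (318.0 × 2460) = 5.833 d⁻¹.

F/M ≈ 5.83 d⁻¹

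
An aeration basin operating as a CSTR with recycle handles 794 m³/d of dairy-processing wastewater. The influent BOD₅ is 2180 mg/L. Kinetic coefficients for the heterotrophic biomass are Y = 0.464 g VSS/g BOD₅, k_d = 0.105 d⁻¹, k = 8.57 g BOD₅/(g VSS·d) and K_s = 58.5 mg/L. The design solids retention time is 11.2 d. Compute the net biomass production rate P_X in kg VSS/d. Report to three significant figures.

P_X ≈ 369 kg VSS/d

Effluent substrate depends only on kinetics and SRT: S = K_s(1 + k_d θ_c) / [θ_c(Yk − k_d) − 1] = 58.5 × (1 + 0.105 × 11.2) / [11.2 × (0.464 × 8.57 − 0.105) − 1] = 127.3 / 42.36 = 3.005 mg/L.
Correct the yield for decay: Y_obs = Y/(1 + k_d θ_c) = 0.464 / (1 + 0.105 × 11.2) = 0.464 / 2.176 = 0.2132.
ΔS = 2180 − 3.01 = 2177 mg/L, so the substrate removal rate is 794 × 2177/1000 = 1729 kg BOD₅/d.
Biomass produced: P_X = Y_obs·Q·ΔS = 0.2132 × 1729 ≈ 368.6 kg VSS/d.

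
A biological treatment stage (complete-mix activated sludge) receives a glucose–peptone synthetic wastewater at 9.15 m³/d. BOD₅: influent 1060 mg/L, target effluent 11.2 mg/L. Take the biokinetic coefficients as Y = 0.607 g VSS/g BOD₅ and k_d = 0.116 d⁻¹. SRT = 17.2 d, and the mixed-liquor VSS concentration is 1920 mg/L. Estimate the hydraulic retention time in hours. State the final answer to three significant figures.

τ ≈ 45.7 h

Steady-state biomass mass balance: V·X·(1 + k_d·θ_c) = Y·Q·(S₀ − S)·θ_c, so V = 0.607 × 9.15 × (1060 − 11.2) × 17.2 / [1920 × (1 + 0.116 × 17.2)] = 1×10^5 / 5751 = 17.42 m³.
Hydraulic retention time τ = V/Q = 17.42 / 9.15 = 1.904 d = 45.70 h.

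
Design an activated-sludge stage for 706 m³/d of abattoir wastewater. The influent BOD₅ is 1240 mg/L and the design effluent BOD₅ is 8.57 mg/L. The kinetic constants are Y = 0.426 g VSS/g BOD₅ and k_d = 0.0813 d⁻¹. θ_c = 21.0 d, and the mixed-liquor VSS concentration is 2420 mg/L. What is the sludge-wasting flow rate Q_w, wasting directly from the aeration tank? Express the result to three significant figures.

Rearranging the biomass balance for a CMAS with decay, V = Y·Q·ΔS·θ_c / [X·(1+k_d θ_c)] = 0.426 × 706 × (1240 − 8.57) × 21.0 / [2420 × (1 + 0.0813 × 21.0)] = 7.78×10^6 / 6552 = 1187 m³.
With mixed-liquor wasting, θ_c = V/Q_w, so Q_w = V/θ_c = 1187/21.0 = 56.53 m³/d.

Q_w ≈ 56.5 m³/d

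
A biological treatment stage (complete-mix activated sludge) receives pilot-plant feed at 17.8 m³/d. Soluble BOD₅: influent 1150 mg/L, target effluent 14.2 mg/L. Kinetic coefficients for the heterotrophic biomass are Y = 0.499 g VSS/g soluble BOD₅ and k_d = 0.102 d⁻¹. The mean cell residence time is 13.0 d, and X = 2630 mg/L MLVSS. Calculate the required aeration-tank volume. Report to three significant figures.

Steady-state biomass mass balance: V·X·(1 + k_d·θ_c) = Y·Q·(S₀ − S)·θ_c, so V = 0.499 × 17.8 × (1150 − 14.2) × 13.0 / [2630 × (1 + 0.102 × 13.0)] = 1.31×10^5 / 6117 = 21.44 m³.

V ≈ 21.4 m³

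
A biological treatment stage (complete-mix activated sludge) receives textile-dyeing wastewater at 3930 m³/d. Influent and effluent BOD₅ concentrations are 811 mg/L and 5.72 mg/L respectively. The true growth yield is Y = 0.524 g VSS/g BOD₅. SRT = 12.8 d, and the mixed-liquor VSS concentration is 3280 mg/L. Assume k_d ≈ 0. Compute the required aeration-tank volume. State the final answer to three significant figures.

V ≈ 6470 m³

With k_d = 0 the design equation reduces to V = Y Q (S₀−S) θ_c / X = 0.524 × 3930 × (811 − 5.72) × 12.8 / 3280 = 6472 m³.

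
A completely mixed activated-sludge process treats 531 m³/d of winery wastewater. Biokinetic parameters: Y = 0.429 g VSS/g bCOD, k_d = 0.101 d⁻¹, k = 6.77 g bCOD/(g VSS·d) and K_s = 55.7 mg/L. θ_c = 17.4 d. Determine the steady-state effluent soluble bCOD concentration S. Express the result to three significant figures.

S ≈ 3.21 mg/L

Effluent substrate depends only on kinetics and SRT: S = K_s(1 + k_d θ_c) / [θ_c(Yk − k_d) − 1] = 55.7 × (1 + 0.101 × 17.4) / [17.4 × (0.429 × 6.77 − 0.101) − 1] = 153.6 / 47.78 = 3.215 mg/L.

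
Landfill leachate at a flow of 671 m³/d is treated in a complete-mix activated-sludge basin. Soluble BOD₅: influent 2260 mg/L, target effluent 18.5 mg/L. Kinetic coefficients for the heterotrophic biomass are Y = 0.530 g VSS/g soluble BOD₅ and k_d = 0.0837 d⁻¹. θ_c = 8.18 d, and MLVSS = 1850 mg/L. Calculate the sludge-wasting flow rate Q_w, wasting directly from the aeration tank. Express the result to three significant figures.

Q_w ≈ 256 m³/d

Steady-state biomass mass balance: V·X·(1 + k_d·θ_c) = Y·Q·(S₀ − S)·θ_c, so V = 0.530 × 671 × (2260 − 18.5) × 8.18 / [1850 × (1 + 0.0837 × 8.18)] = 6.52×10^6 / 3117 = 2092 m³.
Wasting from the aeration tank: Q_w = V / θ_c = 2092 / 8.18 = 255.8 m³/d.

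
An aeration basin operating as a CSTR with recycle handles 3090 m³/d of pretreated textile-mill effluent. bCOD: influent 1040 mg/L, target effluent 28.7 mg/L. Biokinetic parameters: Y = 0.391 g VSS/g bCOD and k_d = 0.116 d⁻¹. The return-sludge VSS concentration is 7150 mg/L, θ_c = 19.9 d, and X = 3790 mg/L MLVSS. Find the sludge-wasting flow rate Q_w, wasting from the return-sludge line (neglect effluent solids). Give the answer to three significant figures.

Q_w ≈ 51.7 m³/d

From the SRT design equation V = Y Q (S₀−S) θ_c / [X (1 + k_d θ_c)] = 0.391 × 3090 × (1040 − 28.7) × 19.9 / [3790 × (1 + 0.116 × 19.9)] = 2.43×10^7 / 12539 = 1939 m³.
Wasting from the return line (neglecting effluent solids): Q_w = V·X / (θ_c·X_r) = 1939 × 3790 / (19.9 × 7150) = 51.65 m³/d.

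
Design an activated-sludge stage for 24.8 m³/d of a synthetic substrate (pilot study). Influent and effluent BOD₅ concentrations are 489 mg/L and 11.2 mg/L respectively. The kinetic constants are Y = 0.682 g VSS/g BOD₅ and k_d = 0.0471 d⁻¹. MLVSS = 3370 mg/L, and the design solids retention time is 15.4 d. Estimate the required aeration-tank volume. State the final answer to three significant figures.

Rearranging the biomass balance for a CMAS with decay, V = Y·Q·ΔS·θ_c / [X·(1+k_d θ_c)] = 0.682 × 24.8 × (489 − 11.2) × 15.4 / [3370 × (1 + 0.0471 × 15.4)] = 1.24×10^5 / 5814 = 21.40 m³.

V ≈ 21.4 m³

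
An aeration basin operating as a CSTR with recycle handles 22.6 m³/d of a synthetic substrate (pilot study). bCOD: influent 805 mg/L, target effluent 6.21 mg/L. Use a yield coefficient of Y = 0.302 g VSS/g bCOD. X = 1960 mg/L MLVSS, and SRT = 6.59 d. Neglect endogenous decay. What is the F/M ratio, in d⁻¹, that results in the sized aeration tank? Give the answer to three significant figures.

F/M ≈ 0.506 d⁻¹

With k_d = 0 the design equation reduces to V = Y Q (S₀−S) θ_c / X = 0.302 × 22.6 × (805 − 6.21) × 6.59 / 1960 = 18.33 m³.
Food-to-microorganism ratio F/M = Q S₀ / (V X) = 22.6 × 805 / (18.33 × 1960) = 0.5064 d⁻¹.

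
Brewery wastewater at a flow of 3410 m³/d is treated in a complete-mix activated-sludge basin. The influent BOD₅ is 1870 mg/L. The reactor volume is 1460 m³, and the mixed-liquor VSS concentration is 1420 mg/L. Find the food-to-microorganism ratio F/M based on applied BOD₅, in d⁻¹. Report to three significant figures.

Food-to-microorganism ratio F/M = Q S₀ / (V X) = 3410 × 1870 / (1460 × 1420) = 3.076 d⁻¹.

F/M ≈ 3.08 d⁻¹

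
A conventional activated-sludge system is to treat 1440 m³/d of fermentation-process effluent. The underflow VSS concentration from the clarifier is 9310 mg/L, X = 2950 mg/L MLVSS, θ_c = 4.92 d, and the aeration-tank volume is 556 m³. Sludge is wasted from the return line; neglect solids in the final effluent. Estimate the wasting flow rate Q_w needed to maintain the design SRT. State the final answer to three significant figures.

Q_w = (V·X)/(θ_c X_r) = 556.0 × 2950 / (4.92 × 9310) = 35.81 m³/d.

Q_w ≈ 35.8 m³/d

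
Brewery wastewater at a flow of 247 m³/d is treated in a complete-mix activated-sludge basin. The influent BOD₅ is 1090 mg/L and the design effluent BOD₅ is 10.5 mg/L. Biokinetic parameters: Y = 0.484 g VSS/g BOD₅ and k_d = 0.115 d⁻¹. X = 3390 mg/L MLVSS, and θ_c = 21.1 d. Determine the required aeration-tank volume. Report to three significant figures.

V ≈ 234 m³

Steady-state biomass mass balance: V·X·(1 + k_d·θ_c) = Y·Q·(S₀ − S)·θ_c, so V = 0.484 × 247 × (1090 − 10.5) × 21.1 / [3390 × (1 + 0.115 × 21.1)] = 2.72×10^6 / 11616 = 234.4 m³.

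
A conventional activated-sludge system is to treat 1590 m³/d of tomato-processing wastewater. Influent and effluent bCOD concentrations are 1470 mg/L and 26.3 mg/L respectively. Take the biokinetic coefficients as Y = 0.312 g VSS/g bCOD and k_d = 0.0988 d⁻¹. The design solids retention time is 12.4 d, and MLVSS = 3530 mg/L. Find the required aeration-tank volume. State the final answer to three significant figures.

Steady-state biomass mass balance: V·X·(1 + k_d·θ_c) = Y·Q·(S₀ − S)·θ_c, so V = 0.312 × 1590 × (1470 − 26.3) × 12.4 / [3530 × (1 + 0.0988 × 12.4)] = 8.88×10^6 / 7855 = 1131 m³.

V ≈ 1130 m³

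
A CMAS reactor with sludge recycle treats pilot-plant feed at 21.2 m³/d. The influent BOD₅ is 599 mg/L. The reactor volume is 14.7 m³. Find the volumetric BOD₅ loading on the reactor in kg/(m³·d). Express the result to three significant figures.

Applied BOD₅ load per unit volume = Q·S₀/V = (21.2 × 599/1000)/14.70 = 0.8639 kg BOD₅·m⁻³·d⁻¹.

L_v ≈ 0.864 kg BOD₅/(m³·d)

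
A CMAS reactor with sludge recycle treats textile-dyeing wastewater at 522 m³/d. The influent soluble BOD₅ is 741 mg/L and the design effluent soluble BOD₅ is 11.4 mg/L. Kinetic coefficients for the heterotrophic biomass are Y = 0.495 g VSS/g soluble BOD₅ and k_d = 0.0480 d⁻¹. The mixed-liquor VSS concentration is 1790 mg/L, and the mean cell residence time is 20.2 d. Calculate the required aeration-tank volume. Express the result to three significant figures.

V ≈ 1080 m³

Steady-state biomass mass balance: V·X·(1 + k_d·θ_c) = Y·Q·(S₀ − S)·θ_c, so V = 0.495 × 522 × (741 − 11.4) × 20.2 / [1790 × (1 + 0.0480 × 20.2)] = 3.81×10^6 / 3526 = 1080 m³.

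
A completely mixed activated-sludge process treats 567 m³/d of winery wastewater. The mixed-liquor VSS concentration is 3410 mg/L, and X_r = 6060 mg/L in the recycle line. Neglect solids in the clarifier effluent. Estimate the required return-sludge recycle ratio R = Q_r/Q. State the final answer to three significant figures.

R ≈ 1.29

Mass balance around the secondary clarifier (neglecting effluent solids): R = X / (X_r − X) = 3410 / (6060 − 3410) = 1.287.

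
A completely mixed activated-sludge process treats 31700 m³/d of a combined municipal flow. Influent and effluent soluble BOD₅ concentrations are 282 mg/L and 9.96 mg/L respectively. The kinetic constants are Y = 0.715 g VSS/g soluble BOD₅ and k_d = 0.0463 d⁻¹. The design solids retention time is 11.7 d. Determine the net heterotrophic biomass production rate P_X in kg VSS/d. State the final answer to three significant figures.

The observed yield is Y_obs = Y/(1 + k_d·θ_c) = 0.715 / (1 + 0.0463 × 11.7) = 0.715 / 1.542 = 0.4638 g VSS per g soluble BOD₅ removed.
ΔS = 282 − 9.96 = 272.0 mg/L, so the substrate removal rate is 31700 × 272.0/1000 = 8624 kg soluble BOD₅/d.
So the net sludge growth is P_X = 0.4638 × 8624 = 3999 kg VSS/d.

P_X ≈ 4000 kg VSS/d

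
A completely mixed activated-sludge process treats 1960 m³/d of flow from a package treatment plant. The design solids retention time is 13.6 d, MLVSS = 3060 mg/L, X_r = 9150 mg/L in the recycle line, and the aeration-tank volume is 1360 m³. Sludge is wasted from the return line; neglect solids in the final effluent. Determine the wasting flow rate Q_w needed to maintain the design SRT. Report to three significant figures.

Q_w ≈ 33.4 m³/d

θ_c = V·X/(Q_w·X_r) when wasting from the recycle, so Q_w = V·X/(θ_c·X_r) = 1360 × 3060 / (13.6 × 9150) = 33.44 m³/d.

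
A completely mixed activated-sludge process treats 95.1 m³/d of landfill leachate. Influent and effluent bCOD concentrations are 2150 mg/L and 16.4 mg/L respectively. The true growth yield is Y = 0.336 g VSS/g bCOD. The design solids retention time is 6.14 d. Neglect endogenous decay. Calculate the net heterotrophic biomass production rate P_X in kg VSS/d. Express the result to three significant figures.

P_X ≈ 68.2 kg VSS/d

Since k_d ≈ 0, Y_obs = Y = 0.336 g VSS/g bCOD.
Q·(S₀ − S) = 95.1 × (2150 − 16.4) × 10⁻³ = 202.9 kg/d removed.
Net biomass production P_X = Y_obs × Q·(S₀ − S) = 0.3360 × 202.9 = 68.18 kg VSS/d.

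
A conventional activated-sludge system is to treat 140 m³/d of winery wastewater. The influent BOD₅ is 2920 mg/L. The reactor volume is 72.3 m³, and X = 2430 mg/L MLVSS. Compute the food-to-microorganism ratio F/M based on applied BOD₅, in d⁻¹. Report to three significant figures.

F/M ≈ 2.33 d⁻¹

F/M = Q·S₀ / (V·X) = 140 × 2920 / (72.30 × 2430) = 2.327 g BOD₅·(g VSS·d)⁻¹.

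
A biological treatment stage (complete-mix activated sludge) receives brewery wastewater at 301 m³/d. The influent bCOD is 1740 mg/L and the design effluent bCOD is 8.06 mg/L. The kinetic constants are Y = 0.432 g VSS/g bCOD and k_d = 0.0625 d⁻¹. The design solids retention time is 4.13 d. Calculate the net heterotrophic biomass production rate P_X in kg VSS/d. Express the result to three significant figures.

P_X ≈ 179 kg VSS/d

Correct the yield for decay: Y_obs = Y/(1 + k_d θ_c) = 0.432 / (1 + 0.0625 × 4.13) = 0.432 / 1.258 = 0.3434.
Q·(S₀ − S) = 301 × (1740 − 8.06) × 10⁻³ = 521.3 kg/d removed.
Biomass produced: P_X = Y_obs·Q·ΔS = 0.3434 × 521.3 ≈ 179.0 kg VSS/d.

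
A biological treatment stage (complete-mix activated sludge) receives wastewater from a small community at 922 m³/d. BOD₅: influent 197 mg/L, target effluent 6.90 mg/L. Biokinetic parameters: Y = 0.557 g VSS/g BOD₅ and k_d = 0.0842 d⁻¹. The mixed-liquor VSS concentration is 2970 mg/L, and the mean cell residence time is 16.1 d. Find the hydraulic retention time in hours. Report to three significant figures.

τ ≈ 5.85 h

Steady-state biomass mass balance: V·X·(1 + k_d·θ_c) = Y·Q·(S₀ − S)·θ_c, so V = 0.557 × 922 × (197 − 6.90) × 16.1 / [2970 × (1 + 0.0842 × 16.1)] = 1.57×10^6 / 6996 = 224.7 m³.
τ = V/Q = 224.7/922 = 0.2437 d, or 5.848 h.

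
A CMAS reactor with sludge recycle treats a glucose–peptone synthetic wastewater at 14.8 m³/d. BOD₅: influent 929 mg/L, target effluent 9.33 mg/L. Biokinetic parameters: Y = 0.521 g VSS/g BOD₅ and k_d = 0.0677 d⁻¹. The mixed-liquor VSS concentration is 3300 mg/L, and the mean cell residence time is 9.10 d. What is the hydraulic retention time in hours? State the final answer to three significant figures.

τ ≈ 19.6 h

Steady-state biomass mass balance: V·X·(1 + k_d·θ_c) = Y·Q·(S₀ − S)·θ_c, so V = 0.521 × 14.8 × (929 − 9.33) × 9.10 / [3300 × (1 + 0.0677 × 9.10)] = 6.45×10^4 / 5333 = 12.10 m³.
Hydraulic retention time τ = V/Q = 12.10 / 14.8 = 0.8176 d = 19.62 h.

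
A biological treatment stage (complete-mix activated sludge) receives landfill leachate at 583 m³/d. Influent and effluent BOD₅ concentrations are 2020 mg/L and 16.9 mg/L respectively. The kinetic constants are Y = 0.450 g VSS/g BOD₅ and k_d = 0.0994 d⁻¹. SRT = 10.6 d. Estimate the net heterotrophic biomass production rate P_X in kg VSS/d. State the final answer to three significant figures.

P_X ≈ 256 kg VSS/d

Correct the yield for decay: Y_obs = Y/(1 + k_d θ_c) = 0.450 / (1 + 0.0994 × 10.6) = 0.450 / 2.054 = 0.2191.
ΔS = 2020 − 16.9 = 2003 mg/L, so the substrate removal rate is 583 × 2003/1000 = 1168 kg BOD₅/d.
P_X = Y_obs · Q(S₀ − S) = 0.2191 × 1168 = 255.9 kg VSS/d.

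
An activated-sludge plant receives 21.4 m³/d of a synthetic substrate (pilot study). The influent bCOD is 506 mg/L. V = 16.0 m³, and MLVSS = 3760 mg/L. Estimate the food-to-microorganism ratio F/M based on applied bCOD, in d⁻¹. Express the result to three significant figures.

F/M = applied load / biomass = Q·S₀/(V·X) = 21.4 × 506 / (16.00 × 3760) = 0.1800 d⁻¹.

F/M ≈ 0.180 d⁻¹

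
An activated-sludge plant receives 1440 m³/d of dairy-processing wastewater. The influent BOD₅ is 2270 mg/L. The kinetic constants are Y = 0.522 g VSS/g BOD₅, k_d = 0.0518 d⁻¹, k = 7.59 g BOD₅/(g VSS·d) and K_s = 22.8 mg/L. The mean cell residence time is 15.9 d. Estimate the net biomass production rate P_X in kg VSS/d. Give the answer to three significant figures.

Effluent substrate depends only on kinetics and SRT: S = K_s(1 + k_d θ_c) / [θ_c(Yk − k_d) − 1] = 22.8 × (1 + 0.0518 × 15.9) / [15.9 × (0.522 × 7.59 − 0.0518) − 1] = 41.58 / 61.17 = 0.6797 mg/L.
Correct the yield for decay: Y_obs = Y/(1 + k_d θ_c) = 0.522 / (1 + 0.0518 × 15.9) = 0.522 / 1.824 = 0.2862.
ΔS = 2270 − 0.680 = 2269 mg/L, so the substrate removal rate is 1440 × 2269/1000 = 3268 kg BOD₅/d.
So the net sludge growth is P_X = 0.2862 × 3268 = 935.4 kg VSS/d.

P_X ≈ 935 kg VSS/d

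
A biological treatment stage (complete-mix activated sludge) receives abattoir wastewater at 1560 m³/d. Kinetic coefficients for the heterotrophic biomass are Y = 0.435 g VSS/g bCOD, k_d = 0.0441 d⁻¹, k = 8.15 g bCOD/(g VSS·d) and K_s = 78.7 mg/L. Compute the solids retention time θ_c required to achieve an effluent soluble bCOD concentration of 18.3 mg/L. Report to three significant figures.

At the target effluent, Y k S/(K_s+S) = 0.435×8.15×18.3/97.00 = 0.6688 d⁻¹.
1/θ_c = 0.6688 − 0.0441 = 0.6247 d⁻¹, so θ_c = 1.601 d.

θ_c ≈ 1.60 d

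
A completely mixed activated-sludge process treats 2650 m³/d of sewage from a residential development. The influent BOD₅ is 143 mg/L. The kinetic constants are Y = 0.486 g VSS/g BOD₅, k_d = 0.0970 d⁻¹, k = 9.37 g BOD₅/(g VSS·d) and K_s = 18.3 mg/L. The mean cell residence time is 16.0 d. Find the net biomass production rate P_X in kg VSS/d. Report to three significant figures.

For a completely mixed reactor with recycle the Lawrence–McCarty relation gives S = K_s·(1 + k_d·θ_c) / [θ_c·(Y·k − k_d) − 1] = 18.3 × (1 + 0.0970 × 16.0) / [16.0 × (0.486 × 9.37 − 0.0970) − 1] = 46.70 / 70.31 = 0.6642 mg/L.
Correct the yield for decay: Y_obs = Y/(1 + k_d θ_c) = 0.486 / (1 + 0.0970 × 16.0) = 0.486 / 2.552 = 0.1904.
ΔS = 143 − 0.664 = 142.3 mg/L, so the substrate removal rate is 2650 × 142.3/1000 = 377.2 kg BOD₅/d.
P_X = Y_obs · Q(S₀ − S) = 0.1904 × 377.2 = 71.83 kg VSS/d.

P_X ≈ 71.8 kg VSS/d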